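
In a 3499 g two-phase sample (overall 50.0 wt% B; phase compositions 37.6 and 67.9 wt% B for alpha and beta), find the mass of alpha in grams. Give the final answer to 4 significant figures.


f_alpha = (C_beta - C0) / (C_beta - C_alpha)
f_alpha = (67.9 - 50.0) / (67.9 - 37.6) = 0.590759
m_alpha = f_alpha * m_total = 0.590759 * 3499 = 2067 g


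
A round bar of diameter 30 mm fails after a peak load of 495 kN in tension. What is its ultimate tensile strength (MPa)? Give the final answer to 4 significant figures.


A0 = pi*(d/2)^2 = pi*(30/2)^2 = 706.858 mm^2
UTS = F_max / A0 = 495*1000 / 706.858
UTS = 700.3 MPa


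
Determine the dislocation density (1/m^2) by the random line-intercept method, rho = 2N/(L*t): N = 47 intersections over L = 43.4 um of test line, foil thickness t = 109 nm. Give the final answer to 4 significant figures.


rho = 2N / (L * t)
L = 43.4 um = 4.34e-05 m, t = 109 nm = 1.09e-07 m
rho = 2 * 47 / (4.34e-05 * 1.09e-07)
rho = 1.987e+13 1/m^2


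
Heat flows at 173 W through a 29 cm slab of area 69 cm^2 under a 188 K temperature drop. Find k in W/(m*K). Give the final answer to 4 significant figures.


k = Q*L / (A*dT)
L = 0.29 m, A = 6.9e-03 m^2
k = 173 * 0.29 / (6.9e-03 * 188)
k = 38.68 W/(m*K)


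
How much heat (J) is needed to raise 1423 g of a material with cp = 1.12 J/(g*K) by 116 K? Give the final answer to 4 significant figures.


Q = m * cp * dT
Q = 1423 * 1.12 * 116
Q = 184900 J


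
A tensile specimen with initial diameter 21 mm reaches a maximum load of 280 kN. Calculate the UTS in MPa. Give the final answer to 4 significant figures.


A0 = pi*(d/2)^2 = pi*(21/2)^2 = 346.361 mm^2
UTS = F_max / A0 = 280*1000 / 346.361
UTS = 808.4 MPa


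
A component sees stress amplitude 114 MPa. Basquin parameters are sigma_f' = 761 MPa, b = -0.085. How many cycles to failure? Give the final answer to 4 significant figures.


sigma_a = sigma_f' * (2*Nf)^b
2*Nf = (sigma_a / sigma_f')^(1/b)
2*Nf = (114 / 761)^(1/-0.085)
2*Nf = 5.00913e+09
Nf = 2.505e+09 cycles


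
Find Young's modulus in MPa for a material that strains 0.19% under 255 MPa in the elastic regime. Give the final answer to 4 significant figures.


E = sigma / epsilon
epsilon = 0.19% = 1.9e-03
E = 255 / 1.9e-03
E = 134200 MPa


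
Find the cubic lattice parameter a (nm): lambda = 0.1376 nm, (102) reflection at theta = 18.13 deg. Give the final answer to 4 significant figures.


d = lambda / (2*sin(theta))
d = 0.1376 / (2*sin(18.13 deg))
d = 0.221098 nm
a = d * sqrt(h^2+k^2+l^2) = 0.221098 * sqrt(5)
a = 0.4944 nm


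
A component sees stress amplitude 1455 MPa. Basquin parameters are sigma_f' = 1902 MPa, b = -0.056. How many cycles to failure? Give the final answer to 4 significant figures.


sigma_a = sigma_f' * (2*Nf)^b
2*Nf = (sigma_a / sigma_f')^(1/b)
2*Nf = (1455 / 1902)^(1/-0.056)
2*Nf = 119.573
Nf = 59.79 cycles


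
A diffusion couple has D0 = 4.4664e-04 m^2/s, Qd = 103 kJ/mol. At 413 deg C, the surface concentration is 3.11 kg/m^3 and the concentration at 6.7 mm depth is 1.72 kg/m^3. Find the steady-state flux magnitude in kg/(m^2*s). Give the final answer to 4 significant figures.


Step 1: D = D0 * exp(-Qd/(R*T))
T = 413 + 273.15 = 686.15 K
D = 4.4664e-04 * exp(-103e3 / (8.314 * 686.15)) = 6.43544e-12 m^2/s
Step 2: J = D * (C1 - C2) / dx
J = 6.43544e-12 * (3.11 - 1.72) / 6.7e-03
J = 1.335e-09 kg/(m^2*s)


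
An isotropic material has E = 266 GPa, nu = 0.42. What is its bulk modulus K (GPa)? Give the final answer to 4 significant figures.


K = E / (3*(1-2*nu))
K = 266 / (3*(1-2*0.42))
K = 554.2 GPa


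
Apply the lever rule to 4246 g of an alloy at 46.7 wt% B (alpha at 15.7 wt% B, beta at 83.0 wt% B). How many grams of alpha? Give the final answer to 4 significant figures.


f_alpha = (C_beta - C0) / (C_beta - C_alpha)
f_alpha = (83.0 - 46.7) / (83.0 - 15.7) = 0.539376
m_alpha = f_alpha * m_total = 0.539376 * 4246 = 2290 g


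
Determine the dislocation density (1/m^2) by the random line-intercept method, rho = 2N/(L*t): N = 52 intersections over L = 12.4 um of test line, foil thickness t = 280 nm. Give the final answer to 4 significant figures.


rho = 2N / (L * t)
L = 12.4 um = 1.24e-05 m, t = 280 nm = 2.8e-07 m
rho = 2 * 52 / (1.24e-05 * 2.8e-07)
rho = 2.995e+13 1/m^2


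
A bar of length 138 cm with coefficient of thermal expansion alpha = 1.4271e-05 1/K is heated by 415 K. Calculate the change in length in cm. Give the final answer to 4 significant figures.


dL = L0 * alpha * dT
dL = 138 * 1.4271e-05 * 415
dL = 0.8173 cm


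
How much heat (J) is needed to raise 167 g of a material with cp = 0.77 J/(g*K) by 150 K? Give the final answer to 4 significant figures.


Q = m * cp * dT
Q = 167 * 0.77 * 150
Q = 19290 J


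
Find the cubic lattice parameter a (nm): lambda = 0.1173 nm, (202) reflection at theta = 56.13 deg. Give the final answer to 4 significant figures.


d = lambda / (2*sin(theta))
d = 0.1173 / (2*sin(56.13 deg))
d = 0.0706368 nm
a = d * sqrt(h^2+k^2+l^2) = 0.0706368 * sqrt(8)
a = 0.1998 nm


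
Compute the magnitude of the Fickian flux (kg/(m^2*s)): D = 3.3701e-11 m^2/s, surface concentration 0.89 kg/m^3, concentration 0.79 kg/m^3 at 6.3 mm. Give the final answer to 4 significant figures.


J = -D * (dC/dx) = D * (C1 - C2) / dx
J = 3.3701e-11 * (0.89 - 0.79) / 6.3e-03
J = 5.349e-10 kg/(m^2*s)


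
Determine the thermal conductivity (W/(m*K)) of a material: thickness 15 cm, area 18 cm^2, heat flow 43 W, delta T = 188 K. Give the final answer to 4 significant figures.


k = Q*L / (A*dT)
L = 0.15 m, A = 1.8e-03 m^2
k = 43 * 0.15 / (1.8e-03 * 188)
k = 19.06 W/(m*K)


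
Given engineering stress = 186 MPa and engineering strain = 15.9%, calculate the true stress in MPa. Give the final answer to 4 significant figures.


sigma_true = sigma_eng * (1 + epsilon_eng)
sigma_true = 186 * (1 + 0.159)
sigma_true = 215.6 MPa


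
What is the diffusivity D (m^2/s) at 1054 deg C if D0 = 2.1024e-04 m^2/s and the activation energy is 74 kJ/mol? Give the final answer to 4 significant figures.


D = D0 * exp(-Qd / (R*T))
T = 1327.15 K
D = 2.1024e-04 * exp(-74e3 / (8.314 * 1327.15))
D = 2.571e-07 m^2/s


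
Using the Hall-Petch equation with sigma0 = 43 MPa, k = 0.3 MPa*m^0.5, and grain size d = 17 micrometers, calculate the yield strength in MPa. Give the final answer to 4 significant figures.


sigma_y = sigma0 + k / sqrt(d)
d = 17 um = 1.7e-05 m
sigma_y = 43 + 0.3 / sqrt(1.7e-05)
sigma_y = 115.8 MPa


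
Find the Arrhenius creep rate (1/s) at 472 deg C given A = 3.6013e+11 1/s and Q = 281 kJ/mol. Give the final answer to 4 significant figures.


rate = A * exp(-Q / (R*T))
T = 472 + 273.15 = 745.15 K
rate = 3.6013e+11 * exp(-281e3 / (8.314 * 745.15))
rate = 7.208e-09 1/s


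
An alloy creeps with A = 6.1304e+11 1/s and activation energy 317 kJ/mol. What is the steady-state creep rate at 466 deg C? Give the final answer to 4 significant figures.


rate = A * exp(-Q / (R*T))
T = 466 + 273.15 = 739.15 K
rate = 6.1304e+11 * exp(-317e3 / (8.314 * 739.15))
rate = 2.425e-11 1/s


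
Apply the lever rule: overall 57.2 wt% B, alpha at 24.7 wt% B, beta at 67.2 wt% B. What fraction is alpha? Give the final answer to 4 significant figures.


f_alpha = (C_beta - C0) / (C_beta - C_alpha)
f_alpha = (67.2 - 57.2) / (67.2 - 24.7)
f_alpha = 0.2353


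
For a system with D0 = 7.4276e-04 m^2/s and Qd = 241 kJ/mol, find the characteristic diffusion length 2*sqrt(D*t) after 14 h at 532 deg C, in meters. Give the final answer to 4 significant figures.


Step 1: D = D0 * exp(-Qd/(R*T))
T = 805.15 K
D = 7.4276e-04 * exp(-241e3 / (8.314 * 805.15)) = 1.71889e-19 m^2/s
Step 2: L = 2*sqrt(D*t)
t = 14 h = 50400 s
L = 2*sqrt(1.71889e-19 * 50400) = 1.862e-07 m


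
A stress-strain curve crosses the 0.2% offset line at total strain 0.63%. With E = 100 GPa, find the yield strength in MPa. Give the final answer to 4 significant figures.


Offset strain = 0.002
Elastic strain at yield = total_strain - offset = 6.3e-03 - 0.002 = 4.3e-03
sigma_y = E * elastic_strain = 100000 * 4.3e-03
sigma_y = 430 MPa


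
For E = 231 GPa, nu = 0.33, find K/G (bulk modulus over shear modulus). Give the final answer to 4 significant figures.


G = E / (2*(1+nu))
G = 231 / (2*(1+0.33)) = 86.8421 GPa
K = E / (3*(1-2*nu))
K = 231 / (3*(1-2*0.33)) = 226.471 GPa
K/G = 226.471 / 86.8421 = 2.608


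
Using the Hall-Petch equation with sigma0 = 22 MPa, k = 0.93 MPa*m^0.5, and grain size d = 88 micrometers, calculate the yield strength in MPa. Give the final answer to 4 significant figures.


sigma_y = sigma0 + k / sqrt(d)
d = 88 um = 8.8e-05 m
sigma_y = 22 + 0.93 / sqrt(8.8e-05)
sigma_y = 121.1 MPa


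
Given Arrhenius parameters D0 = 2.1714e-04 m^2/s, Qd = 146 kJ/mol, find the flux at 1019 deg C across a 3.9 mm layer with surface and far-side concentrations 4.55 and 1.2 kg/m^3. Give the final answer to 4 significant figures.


Step 1: D = D0 * exp(-Qd/(R*T))
T = 1019 + 273.15 = 1292.15 K
D = 2.1714e-04 * exp(-146e3 / (8.314 * 1292.15)) = 2.71979e-10 m^2/s
Step 2: J = D * (C1 - C2) / dx
J = 2.71979e-10 * (4.55 - 1.2) / 3.9e-03
J = 2.336e-07 kg/(m^2*s)


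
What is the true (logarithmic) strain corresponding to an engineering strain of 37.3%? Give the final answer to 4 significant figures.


epsilon_true = ln(1 + epsilon_eng)
epsilon_true = ln(1 + 0.373)
epsilon_true = 0.317


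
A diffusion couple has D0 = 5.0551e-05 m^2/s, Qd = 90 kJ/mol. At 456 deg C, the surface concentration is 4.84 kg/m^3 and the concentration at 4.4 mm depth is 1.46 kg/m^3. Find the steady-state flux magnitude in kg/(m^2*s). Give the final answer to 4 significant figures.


Step 1: D = D0 * exp(-Qd/(R*T))
T = 456 + 273.15 = 729.15 K
D = 5.0551e-05 * exp(-90e3 / (8.314 * 729.15)) = 1.80344e-11 m^2/s
Step 2: J = D * (C1 - C2) / dx
J = 1.80344e-11 * (4.84 - 1.46) / 4.4e-03
J = 1.385e-08 kg/(m^2*s)


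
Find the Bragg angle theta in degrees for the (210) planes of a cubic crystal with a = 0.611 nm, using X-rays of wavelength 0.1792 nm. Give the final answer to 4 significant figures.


d = a / sqrt(h^2+k^2+l^2)
d = 0.611 / sqrt(5) = 0.273248 nm
lambda = 2*d*sin(theta)  =>  sin(theta) = lambda / (2*d)
sin(theta) = 0.1792 / (2 * 0.273248) = 0.327908
theta = 19.14 deg


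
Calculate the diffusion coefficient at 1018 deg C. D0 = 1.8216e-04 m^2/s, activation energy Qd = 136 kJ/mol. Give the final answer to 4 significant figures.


D = D0 * exp(-Qd / (R*T))
T = 1291.15 K
D = 1.8216e-04 * exp(-136e3 / (8.314 * 1291.15))
D = 5.731e-10 m^2/s


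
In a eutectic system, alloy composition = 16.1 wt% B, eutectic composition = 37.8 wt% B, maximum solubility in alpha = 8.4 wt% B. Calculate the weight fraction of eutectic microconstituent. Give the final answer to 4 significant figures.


f_primary = (C_e - C0) / (C_e - C_alpha_max)
f_primary = (37.8 - 16.1) / (37.8 - 8.4)
f_primary = 0.738095
f_eutectic = 1 - 0.738095 = 0.2619


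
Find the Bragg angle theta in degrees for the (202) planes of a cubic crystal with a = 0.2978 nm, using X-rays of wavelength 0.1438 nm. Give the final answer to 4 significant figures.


d = a / sqrt(h^2+k^2+l^2)
d = 0.2978 / sqrt(8) = 0.105288 nm
lambda = 2*d*sin(theta)  =>  sin(theta) = lambda / (2*d)
sin(theta) = 0.1438 / (2 * 0.105288) = 0.682888
theta = 43.07 deg


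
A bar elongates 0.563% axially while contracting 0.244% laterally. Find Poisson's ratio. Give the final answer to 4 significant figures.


nu = -epsilon_lat / epsilon_axial
Lateral strain is contraction (negative), so using magnitudes:
nu = 0.244 / 0.563
nu = 0.4334


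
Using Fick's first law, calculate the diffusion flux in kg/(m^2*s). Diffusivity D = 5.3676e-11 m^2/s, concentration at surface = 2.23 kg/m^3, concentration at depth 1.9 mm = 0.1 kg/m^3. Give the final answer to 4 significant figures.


J = -D * (dC/dx) = D * (C1 - C2) / dx
J = 5.3676e-11 * (2.23 - 0.1) / 1.9e-03
J = 6.017e-08 kg/(m^2*s)


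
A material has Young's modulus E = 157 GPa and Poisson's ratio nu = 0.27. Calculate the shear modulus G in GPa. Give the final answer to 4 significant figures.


G = E / (2*(1+nu))
G = 157 / (2*(1+0.27))
G = 61.81 GPa


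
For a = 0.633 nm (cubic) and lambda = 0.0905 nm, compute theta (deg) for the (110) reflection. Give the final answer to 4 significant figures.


d = a / sqrt(h^2+k^2+l^2)
d = 0.633 / sqrt(2) = 0.447599 nm
lambda = 2*d*sin(theta)  =>  sin(theta) = lambda / (2*d)
sin(theta) = 0.0905 / (2 * 0.447599) = 0.101095
theta = 5.802 deg


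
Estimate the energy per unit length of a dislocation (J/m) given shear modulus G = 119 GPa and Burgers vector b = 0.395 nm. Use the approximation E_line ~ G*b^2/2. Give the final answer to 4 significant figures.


E = G*b^2/2
b = 0.395 nm = 3.95e-10 m
G = 119 GPa = 1.19e+11 Pa
E = 0.5 * 1.19e+11 * (3.95e-10)^2
E = 9.283e-09 J/m


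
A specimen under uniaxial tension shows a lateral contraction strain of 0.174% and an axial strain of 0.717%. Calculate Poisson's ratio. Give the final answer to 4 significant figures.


nu = -epsilon_lat / epsilon_axial
Lateral strain is contraction (negative), so using magnitudes:
nu = 0.174 / 0.717
nu = 0.2427


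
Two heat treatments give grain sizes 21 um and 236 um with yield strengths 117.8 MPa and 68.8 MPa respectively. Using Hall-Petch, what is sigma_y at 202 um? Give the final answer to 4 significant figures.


sigma_y = sigma0 + k / sqrt(d)
1/sqrt(d1) = 1/sqrt(2.1e-05) = 218.218;  1/sqrt(d2) = 65.0945
k = (sigma1 - sigma2) / (1/sqrt(d1) - 1/sqrt(d2)) = (117.8 - 68.8) / (218.218 - 65.0945) = 0.320003 MPa*m^0.5
sigma0 = sigma1 - k/sqrt(d1) = 117.8 - 0.320003*218.218 = 47.9696 MPa
sigma_y(d3) = 47.9696 + 0.320003 / sqrt(2.02e-04) = 70.48 MPa


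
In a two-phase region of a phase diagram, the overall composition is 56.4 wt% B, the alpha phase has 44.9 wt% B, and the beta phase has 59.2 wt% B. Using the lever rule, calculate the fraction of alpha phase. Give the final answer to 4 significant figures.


f_alpha = (C_beta - C0) / (C_beta - C_alpha)
f_alpha = (59.2 - 56.4) / (59.2 - 44.9)
f_alpha = 0.1958


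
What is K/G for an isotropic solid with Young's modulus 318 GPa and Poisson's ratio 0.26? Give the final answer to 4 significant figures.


G = E / (2*(1+nu))
G = 318 / (2*(1+0.26)) = 126.19 GPa
K = E / (3*(1-2*nu))
K = 318 / (3*(1-2*0.26)) = 220.833 GPa
K/G = 220.833 / 126.19 = 1.75


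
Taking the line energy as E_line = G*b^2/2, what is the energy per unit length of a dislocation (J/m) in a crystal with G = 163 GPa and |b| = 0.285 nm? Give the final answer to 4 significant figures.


E = G*b^2/2
b = 0.285 nm = 2.85e-10 m
G = 163 GPa = 1.63e+11 Pa
E = 0.5 * 1.63e+11 * (2.85e-10)^2
E = 6.62e-09 J/m


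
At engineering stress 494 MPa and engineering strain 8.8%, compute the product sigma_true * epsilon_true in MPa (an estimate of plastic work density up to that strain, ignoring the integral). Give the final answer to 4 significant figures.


sigma_true = sigma_eng * (1 + epsilon_eng)
sigma_true = 494 * (1 + 0.088) = 537.472 MPa
epsilon_true = ln(1 + epsilon_eng)
epsilon_true = ln(1 + 0.088) = 0.0843411
sigma_true * epsilon_true = 537.472 * 0.0843411 = 45.33 MPa


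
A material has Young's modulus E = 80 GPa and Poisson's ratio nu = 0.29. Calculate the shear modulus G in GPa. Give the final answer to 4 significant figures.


G = E / (2*(1+nu))
G = 80 / (2*(1+0.29))
G = 31.01 GPa


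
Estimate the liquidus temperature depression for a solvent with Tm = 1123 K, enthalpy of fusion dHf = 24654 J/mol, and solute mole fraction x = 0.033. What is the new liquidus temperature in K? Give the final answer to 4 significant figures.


dT = R*Tm^2*x / dHf
dT = 8.314 * 1123^2 * 0.033 / 24654
dT = 14.0345 K
T_new = 1123 - 14.0345 = 1109 K


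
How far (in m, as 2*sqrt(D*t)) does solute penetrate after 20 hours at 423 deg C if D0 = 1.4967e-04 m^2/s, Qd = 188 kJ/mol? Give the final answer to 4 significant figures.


Step 1: D = D0 * exp(-Qd/(R*T))
T = 696.15 K
D = 1.4967e-04 * exp(-188e3 / (8.314 * 696.15)) = 1.17033e-18 m^2/s
Step 2: L = 2*sqrt(D*t)
t = 20 h = 72000 s
L = 2*sqrt(1.17033e-18 * 72000) = 5.806e-07 m


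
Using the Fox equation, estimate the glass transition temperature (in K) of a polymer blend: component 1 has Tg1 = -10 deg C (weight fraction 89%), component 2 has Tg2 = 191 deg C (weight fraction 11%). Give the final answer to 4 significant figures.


1/Tg = w1/Tg1 + w2/Tg2 (in Kelvin)
Tg1 = 263.15 K, Tg2 = 464.15 K
1/Tg = 0.89/263.15 + 0.11/464.15
Tg = 276.3 K


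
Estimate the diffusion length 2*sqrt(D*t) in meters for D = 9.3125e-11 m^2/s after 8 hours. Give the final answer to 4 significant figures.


t = 8 hr = 28800 s
Diffusion length = 2*sqrt(D*t)
= 2*sqrt(9.3125e-11 * 28800)
= 3.275e-03 m


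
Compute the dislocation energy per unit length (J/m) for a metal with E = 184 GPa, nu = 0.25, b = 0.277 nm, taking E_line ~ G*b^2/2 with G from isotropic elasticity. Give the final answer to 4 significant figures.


Step 1: G = E / (2*(1+nu))
G = 184 / (2*(1+0.25)) = 73.6 GPa = 7.36e+10 Pa
Step 2: E_line = G*b^2/2
b = 0.277 nm = 2.77e-10 m
E_line = 0.5 * 7.36e+10 * (2.77e-10)^2 = 2.824e-09 J/m


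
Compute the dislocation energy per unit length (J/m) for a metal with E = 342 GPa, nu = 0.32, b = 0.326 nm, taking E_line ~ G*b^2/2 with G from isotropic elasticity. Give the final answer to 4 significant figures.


Step 1: G = E / (2*(1+nu))
G = 342 / (2*(1+0.32)) = 129.545 GPa = 1.29545e+11 Pa
Step 2: E_line = G*b^2/2
b = 0.326 nm = 3.26e-10 m
E_line = 0.5 * 1.29545e+11 * (3.26e-10)^2 = 6.884e-09 J/m


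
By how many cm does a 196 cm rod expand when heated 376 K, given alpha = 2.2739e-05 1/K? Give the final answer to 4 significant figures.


dL = L0 * alpha * dT
dL = 196 * 2.2739e-05 * 376
dL = 1.676 cm


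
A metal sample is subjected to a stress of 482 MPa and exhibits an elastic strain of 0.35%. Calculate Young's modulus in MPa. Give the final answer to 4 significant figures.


E = sigma / epsilon
epsilon = 0.35% = 3.5e-03
E = 482 / 3.5e-03
E = 137700 MPa


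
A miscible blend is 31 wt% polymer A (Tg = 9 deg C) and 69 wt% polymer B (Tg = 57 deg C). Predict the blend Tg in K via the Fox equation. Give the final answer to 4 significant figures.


1/Tg = w1/Tg1 + w2/Tg2 (in Kelvin)
Tg1 = 282.15 K, Tg2 = 330.15 K
1/Tg = 0.31/282.15 + 0.69/330.15
Tg = 313.6 K


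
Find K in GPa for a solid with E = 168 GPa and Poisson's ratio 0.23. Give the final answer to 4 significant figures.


K = E / (3*(1-2*nu))
K = 168 / (3*(1-2*0.23))
K = 103.7 GPa


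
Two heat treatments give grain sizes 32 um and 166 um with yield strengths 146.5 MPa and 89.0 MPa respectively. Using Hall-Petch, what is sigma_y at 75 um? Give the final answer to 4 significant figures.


sigma_y = sigma0 + k / sqrt(d)
1/sqrt(d1) = 1/sqrt(3.2e-05) = 176.777;  1/sqrt(d2) = 77.6151
k = (sigma1 - sigma2) / (1/sqrt(d1) - 1/sqrt(d2)) = (146.5 - 89.0) / (176.777 - 77.6151) = 0.579861 MPa*m^0.5
sigma0 = sigma1 - k/sqrt(d1) = 146.5 - 0.579861*176.777 = 43.994 MPa
sigma_y(d3) = 43.994 + 0.579861 / sqrt(7.5e-05) = 111 MPa


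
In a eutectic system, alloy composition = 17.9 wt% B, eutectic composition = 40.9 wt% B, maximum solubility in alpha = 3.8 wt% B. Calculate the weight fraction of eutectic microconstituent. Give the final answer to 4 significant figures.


f_primary = (C_e - C0) / (C_e - C_alpha_max)
f_primary = (40.9 - 17.9) / (40.9 - 3.8)
f_primary = 0.619946
f_eutectic = 1 - 0.619946 = 0.3801


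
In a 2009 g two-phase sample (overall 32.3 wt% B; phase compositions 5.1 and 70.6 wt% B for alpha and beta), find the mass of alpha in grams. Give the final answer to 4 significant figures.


f_alpha = (C_beta - C0) / (C_beta - C_alpha)
f_alpha = (70.6 - 32.3) / (70.6 - 5.1) = 0.584733
m_alpha = f_alpha * m_total = 0.584733 * 2009 = 1175 g


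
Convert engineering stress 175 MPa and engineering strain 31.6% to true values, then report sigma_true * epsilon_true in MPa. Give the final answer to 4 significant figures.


sigma_true = sigma_eng * (1 + epsilon_eng)
sigma_true = 175 * (1 + 0.316) = 230.3 MPa
epsilon_true = ln(1 + epsilon_eng)
epsilon_true = ln(1 + 0.316) = 0.274597
sigma_true * epsilon_true = 230.3 * 0.274597 = 63.24 MPa


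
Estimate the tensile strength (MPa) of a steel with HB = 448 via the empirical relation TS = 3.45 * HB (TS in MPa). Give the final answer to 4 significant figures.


TS (MPa) = 3.45 * HB
TS = 3.45 * 448
TS = 1546 MPa


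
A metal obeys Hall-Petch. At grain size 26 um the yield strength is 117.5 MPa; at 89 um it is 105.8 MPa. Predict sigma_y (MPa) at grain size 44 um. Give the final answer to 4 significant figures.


sigma_y = sigma0 + k / sqrt(d)
1/sqrt(d1) = 1/sqrt(2.6e-05) = 196.116;  1/sqrt(d2) = 106
k = (sigma1 - sigma2) / (1/sqrt(d1) - 1/sqrt(d2)) = (117.5 - 105.8) / (196.116 - 106) = 0.129832 MPa*m^0.5
sigma0 = sigma1 - k/sqrt(d1) = 117.5 - 0.129832*196.116 = 92.0378 MPa
sigma_y(d3) = 92.0378 + 0.129832 / sqrt(4.4e-05) = 111.6 MPa


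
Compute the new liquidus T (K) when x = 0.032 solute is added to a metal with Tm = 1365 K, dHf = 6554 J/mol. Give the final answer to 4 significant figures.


dT = R*Tm^2*x / dHf
dT = 8.314 * 1365^2 * 0.032 / 6554
dT = 75.6343 K
T_new = 1365 - 75.6343 = 1289 K


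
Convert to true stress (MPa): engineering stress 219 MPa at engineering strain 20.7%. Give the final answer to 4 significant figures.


sigma_true = sigma_eng * (1 + epsilon_eng)
sigma_true = 219 * (1 + 0.207)
sigma_true = 264.3 MPa


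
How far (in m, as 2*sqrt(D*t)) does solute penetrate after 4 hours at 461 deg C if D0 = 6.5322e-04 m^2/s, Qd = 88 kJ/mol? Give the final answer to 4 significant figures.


Step 1: D = D0 * exp(-Qd/(R*T))
T = 734.15 K
D = 6.5322e-04 * exp(-88e3 / (8.314 * 734.15)) = 3.57807e-10 m^2/s
Step 2: L = 2*sqrt(D*t)
t = 4 h = 14400 s
L = 2*sqrt(3.57807e-10 * 14400) = 4.54e-03 m


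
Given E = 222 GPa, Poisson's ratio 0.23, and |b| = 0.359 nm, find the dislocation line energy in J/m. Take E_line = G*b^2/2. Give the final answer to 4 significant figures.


Step 1: G = E / (2*(1+nu))
G = 222 / (2*(1+0.23)) = 90.2439 GPa = 9.02439e+10 Pa
Step 2: E_line = G*b^2/2
b = 0.359 nm = 3.59e-10 m
E_line = 0.5 * 9.02439e+10 * (3.59e-10)^2 = 5.815e-09 J/m


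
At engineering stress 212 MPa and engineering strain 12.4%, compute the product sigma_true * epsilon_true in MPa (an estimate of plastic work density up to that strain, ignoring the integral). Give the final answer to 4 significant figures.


sigma_true = sigma_eng * (1 + epsilon_eng)
sigma_true = 212 * (1 + 0.124) = 238.288 MPa
epsilon_true = ln(1 + epsilon_eng)
epsilon_true = ln(1 + 0.124) = 0.116894
sigma_true * epsilon_true = 238.288 * 0.116894 = 27.85 MPa


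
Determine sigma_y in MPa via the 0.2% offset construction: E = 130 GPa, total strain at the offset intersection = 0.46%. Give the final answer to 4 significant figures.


Offset strain = 0.002
Elastic strain at yield = total_strain - offset = 4.6e-03 - 0.002 = 2.6e-03
sigma_y = E * elastic_strain = 130000 * 2.6e-03
sigma_y = 338 MPa


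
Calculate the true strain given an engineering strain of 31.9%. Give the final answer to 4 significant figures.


epsilon_true = ln(1 + epsilon_eng)
epsilon_true = ln(1 + 0.319)
epsilon_true = 0.2769


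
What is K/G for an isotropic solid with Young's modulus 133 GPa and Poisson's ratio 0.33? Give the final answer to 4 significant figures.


G = E / (2*(1+nu))
G = 133 / (2*(1+0.33)) = 50 GPa
K = E / (3*(1-2*nu))
K = 133 / (3*(1-2*0.33)) = 130.392 GPa
K/G = 130.392 / 50 = 2.608


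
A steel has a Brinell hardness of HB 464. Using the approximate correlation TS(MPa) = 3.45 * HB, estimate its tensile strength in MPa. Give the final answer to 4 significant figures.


TS (MPa) = 3.45 * HB
TS = 3.45 * 464
TS = 1601 MPa


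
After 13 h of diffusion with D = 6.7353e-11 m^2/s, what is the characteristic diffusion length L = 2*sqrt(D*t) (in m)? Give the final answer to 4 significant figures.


t = 13 hr = 46800 s
Diffusion length = 2*sqrt(D*t)
= 2*sqrt(6.7353e-11 * 46800)
= 3.551e-03 m


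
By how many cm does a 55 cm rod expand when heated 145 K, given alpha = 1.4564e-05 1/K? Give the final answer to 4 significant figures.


dL = L0 * alpha * dT
dL = 55 * 1.4564e-05 * 145
dL = 0.1161 cm


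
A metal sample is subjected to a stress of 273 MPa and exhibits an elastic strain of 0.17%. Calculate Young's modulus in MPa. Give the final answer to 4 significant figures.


E = sigma / epsilon
epsilon = 0.17% = 1.7e-03
E = 273 / 1.7e-03
E = 160600 MPa


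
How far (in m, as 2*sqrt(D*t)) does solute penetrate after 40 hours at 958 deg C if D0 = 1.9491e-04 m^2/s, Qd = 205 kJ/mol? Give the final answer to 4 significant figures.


Step 1: D = D0 * exp(-Qd/(R*T))
T = 1231.15 K
D = 1.9491e-04 * exp(-205e3 / (8.314 * 1231.15)) = 3.90732e-13 m^2/s
Step 2: L = 2*sqrt(D*t)
t = 40 h = 144000 s
L = 2*sqrt(3.90732e-13 * 144000) = 4.744e-04 m


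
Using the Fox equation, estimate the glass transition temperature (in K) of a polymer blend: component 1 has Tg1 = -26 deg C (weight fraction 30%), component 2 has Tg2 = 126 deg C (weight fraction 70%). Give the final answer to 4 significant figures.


1/Tg = w1/Tg1 + w2/Tg2 (in Kelvin)
Tg1 = 247.15 K, Tg2 = 399.15 K
1/Tg = 0.3/247.15 + 0.7/399.15
Tg = 337 K


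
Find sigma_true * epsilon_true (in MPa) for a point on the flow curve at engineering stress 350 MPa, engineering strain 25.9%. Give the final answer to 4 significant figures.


sigma_true = sigma_eng * (1 + epsilon_eng)
sigma_true = 350 * (1 + 0.259) = 440.65 MPa
epsilon_true = ln(1 + epsilon_eng)
epsilon_true = ln(1 + 0.259) = 0.230318
sigma_true * epsilon_true = 440.65 * 0.230318 = 101.5 MPa


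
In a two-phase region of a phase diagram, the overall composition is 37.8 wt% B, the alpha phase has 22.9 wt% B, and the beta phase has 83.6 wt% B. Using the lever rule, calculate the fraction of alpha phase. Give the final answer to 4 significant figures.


f_alpha = (C_beta - C0) / (C_beta - C_alpha)
f_alpha = (83.6 - 37.8) / (83.6 - 22.9)
f_alpha = 0.7545


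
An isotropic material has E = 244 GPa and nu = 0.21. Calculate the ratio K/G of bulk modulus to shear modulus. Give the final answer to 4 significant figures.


G = E / (2*(1+nu))
G = 244 / (2*(1+0.21)) = 100.826 GPa
K = E / (3*(1-2*nu))
K = 244 / (3*(1-2*0.21)) = 140.23 GPa
K/G = 140.23 / 100.826 = 1.391


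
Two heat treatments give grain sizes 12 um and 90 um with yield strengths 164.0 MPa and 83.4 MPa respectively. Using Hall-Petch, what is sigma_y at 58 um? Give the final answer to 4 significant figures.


sigma_y = sigma0 + k / sqrt(d)
1/sqrt(d1) = 1/sqrt(1.2e-05) = 288.675;  1/sqrt(d2) = 105.409
k = (sigma1 - sigma2) / (1/sqrt(d1) - 1/sqrt(d2)) = (164.0 - 83.4) / (288.675 - 105.409) = 0.439798 MPa*m^0.5
sigma0 = sigma1 - k/sqrt(d1) = 164.0 - 0.439798*288.675 = 37.0412 MPa
sigma_y(d3) = 37.0412 + 0.439798 / sqrt(5.8e-05) = 94.79 MPa


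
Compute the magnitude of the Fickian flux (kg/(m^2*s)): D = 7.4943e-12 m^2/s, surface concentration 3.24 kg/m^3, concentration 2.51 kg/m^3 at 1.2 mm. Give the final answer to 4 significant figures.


J = -D * (dC/dx) = D * (C1 - C2) / dx
J = 7.4943e-12 * (3.24 - 2.51) / 1.2e-03
J = 4.559e-09 kg/(m^2*s)


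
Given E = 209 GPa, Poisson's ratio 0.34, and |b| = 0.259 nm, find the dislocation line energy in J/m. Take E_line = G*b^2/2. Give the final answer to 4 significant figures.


Step 1: G = E / (2*(1+nu))
G = 209 / (2*(1+0.34)) = 77.9851 GPa = 7.79851e+10 Pa
Step 2: E_line = G*b^2/2
b = 0.259 nm = 2.59e-10 m
E_line = 0.5 * 7.79851e+10 * (2.59e-10)^2 = 2.616e-09 J/m


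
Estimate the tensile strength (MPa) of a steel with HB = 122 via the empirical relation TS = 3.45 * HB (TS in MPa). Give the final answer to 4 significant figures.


TS (MPa) = 3.45 * HB
TS = 3.45 * 122
TS = 420.9 MPa


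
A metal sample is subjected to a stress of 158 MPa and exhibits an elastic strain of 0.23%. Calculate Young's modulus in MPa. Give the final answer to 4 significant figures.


E = sigma / epsilon
epsilon = 0.23% = 2.3e-03
E = 158 / 2.3e-03
E = 68700 MPa


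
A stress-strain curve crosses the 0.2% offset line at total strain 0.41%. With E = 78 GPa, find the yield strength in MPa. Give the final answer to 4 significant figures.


Offset strain = 0.002
Elastic strain at yield = total_strain - offset = 4.1e-03 - 0.002 = 2.1e-03
sigma_y = E * elastic_strain = 78000 * 2.1e-03
sigma_y = 163.8 MPa


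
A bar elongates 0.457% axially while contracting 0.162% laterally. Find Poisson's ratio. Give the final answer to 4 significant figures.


nu = -epsilon_lat / epsilon_axial
Lateral strain is contraction (negative), so using magnitudes:
nu = 0.162 / 0.457
nu = 0.3545


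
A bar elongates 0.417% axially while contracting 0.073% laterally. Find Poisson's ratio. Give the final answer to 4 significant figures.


nu = -epsilon_lat / epsilon_axial
Lateral strain is contraction (negative), so using magnitudes:
nu = 0.073 / 0.417
nu = 0.1751


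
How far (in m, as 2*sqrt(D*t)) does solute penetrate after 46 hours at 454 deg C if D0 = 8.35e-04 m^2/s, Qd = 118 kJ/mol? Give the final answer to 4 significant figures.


Step 1: D = D0 * exp(-Qd/(R*T))
T = 727.15 K
D = 8.35e-04 * exp(-118e3 / (8.314 * 727.15)) = 2.78535e-12 m^2/s
Step 2: L = 2*sqrt(D*t)
t = 46 h = 165600 s
L = 2*sqrt(2.78535e-12 * 165600) = 1.358e-03 m


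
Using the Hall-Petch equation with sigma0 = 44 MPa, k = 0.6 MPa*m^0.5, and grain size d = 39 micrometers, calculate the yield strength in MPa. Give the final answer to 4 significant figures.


sigma_y = sigma0 + k / sqrt(d)
d = 39 um = 3.9e-05 m
sigma_y = 44 + 0.6 / sqrt(3.9e-05)
sigma_y = 140.1 MPa


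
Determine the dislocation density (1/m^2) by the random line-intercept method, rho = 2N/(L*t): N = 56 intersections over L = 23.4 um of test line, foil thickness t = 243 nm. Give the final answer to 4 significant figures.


rho = 2N / (L * t)
L = 23.4 um = 2.34e-05 m, t = 243 nm = 2.43e-07 m
rho = 2 * 56 / (2.34e-05 * 2.43e-07)
rho = 1.97e+13 1/m^2


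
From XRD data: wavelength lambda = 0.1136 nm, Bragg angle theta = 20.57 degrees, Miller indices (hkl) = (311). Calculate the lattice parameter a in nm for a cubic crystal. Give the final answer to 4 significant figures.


d = lambda / (2*sin(theta))
d = 0.1136 / (2*sin(20.57 deg))
d = 0.161661 nm
a = d * sqrt(h^2+k^2+l^2) = 0.161661 * sqrt(11)
a = 0.5362 nm


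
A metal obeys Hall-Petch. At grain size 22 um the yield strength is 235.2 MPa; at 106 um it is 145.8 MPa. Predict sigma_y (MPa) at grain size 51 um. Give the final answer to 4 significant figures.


sigma_y = sigma0 + k / sqrt(d)
1/sqrt(d1) = 1/sqrt(2.2e-05) = 213.201;  1/sqrt(d2) = 97.1286
k = (sigma1 - sigma2) / (1/sqrt(d1) - 1/sqrt(d2)) = (235.2 - 145.8) / (213.201 - 97.1286) = 0.770211 MPa*m^0.5
sigma0 = sigma1 - k/sqrt(d1) = 235.2 - 0.770211*213.201 = 70.9905 MPa
sigma_y(d3) = 70.9905 + 0.770211 / sqrt(5.1e-05) = 178.8 MPa


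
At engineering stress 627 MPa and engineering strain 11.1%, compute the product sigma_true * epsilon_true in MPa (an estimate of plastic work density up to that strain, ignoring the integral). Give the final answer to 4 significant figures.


sigma_true = sigma_eng * (1 + epsilon_eng)
sigma_true = 627 * (1 + 0.111) = 696.597 MPa
epsilon_true = ln(1 + epsilon_eng)
epsilon_true = ln(1 + 0.111) = 0.105261
sigma_true * epsilon_true = 696.597 * 0.105261 = 73.32 MPa


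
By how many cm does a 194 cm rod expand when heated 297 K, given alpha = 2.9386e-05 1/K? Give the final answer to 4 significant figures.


dL = L0 * alpha * dT
dL = 194 * 2.9386e-05 * 297
dL = 1.693 cm


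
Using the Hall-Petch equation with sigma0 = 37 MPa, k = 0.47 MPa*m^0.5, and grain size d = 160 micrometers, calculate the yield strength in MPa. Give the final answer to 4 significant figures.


sigma_y = sigma0 + k / sqrt(d)
d = 160 um = 1.6e-04 m
sigma_y = 37 + 0.47 / sqrt(1.6e-04)
sigma_y = 74.16 MPa


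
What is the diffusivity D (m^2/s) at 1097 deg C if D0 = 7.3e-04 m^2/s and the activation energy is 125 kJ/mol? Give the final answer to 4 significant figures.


D = D0 * exp(-Qd / (R*T))
T = 1370.15 K
D = 7.3e-04 * exp(-125e3 / (8.314 * 1370.15))
D = 1.252e-08 m^2/s


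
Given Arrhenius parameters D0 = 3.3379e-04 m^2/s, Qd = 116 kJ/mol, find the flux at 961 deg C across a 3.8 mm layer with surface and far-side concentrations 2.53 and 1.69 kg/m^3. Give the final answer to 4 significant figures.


Step 1: D = D0 * exp(-Qd/(R*T))
T = 961 + 273.15 = 1234.15 K
D = 3.3379e-04 * exp(-116e3 / (8.314 * 1234.15)) = 4.10835e-09 m^2/s
Step 2: J = D * (C1 - C2) / dx
J = 4.10835e-09 * (2.53 - 1.69) / 3.8e-03
J = 9.082e-07 kg/(m^2*s)


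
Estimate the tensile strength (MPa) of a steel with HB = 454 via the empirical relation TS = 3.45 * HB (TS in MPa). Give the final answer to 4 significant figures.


TS (MPa) = 3.45 * HB
TS = 3.45 * 454
TS = 1566 MPa


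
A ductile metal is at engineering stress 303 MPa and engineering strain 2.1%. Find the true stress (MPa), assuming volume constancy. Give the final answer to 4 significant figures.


sigma_true = sigma_eng * (1 + epsilon_eng)
sigma_true = 303 * (1 + 0.021)
sigma_true = 309.4 MPa


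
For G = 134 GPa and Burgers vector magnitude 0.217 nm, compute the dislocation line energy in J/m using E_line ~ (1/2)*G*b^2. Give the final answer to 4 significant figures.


E = G*b^2/2
b = 0.217 nm = 2.17e-10 m
G = 134 GPa = 1.34e+11 Pa
E = 0.5 * 1.34e+11 * (2.17e-10)^2
E = 3.155e-09 J/m


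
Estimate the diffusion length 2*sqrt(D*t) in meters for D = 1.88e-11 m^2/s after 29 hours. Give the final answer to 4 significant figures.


t = 29 hr = 104400 s
Diffusion length = 2*sqrt(D*t)
= 2*sqrt(1.88e-11 * 104400)
= 2.802e-03 m


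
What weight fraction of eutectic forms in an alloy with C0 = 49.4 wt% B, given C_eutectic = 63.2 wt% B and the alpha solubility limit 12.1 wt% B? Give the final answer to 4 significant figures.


f_primary = (C_e - C0) / (C_e - C_alpha_max)
f_primary = (63.2 - 49.4) / (63.2 - 12.1)
f_primary = 0.270059
f_eutectic = 1 - 0.270059 = 0.7299


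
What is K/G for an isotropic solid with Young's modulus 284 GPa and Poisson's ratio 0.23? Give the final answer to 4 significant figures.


G = E / (2*(1+nu))
G = 284 / (2*(1+0.23)) = 115.447 GPa
K = E / (3*(1-2*nu))
K = 284 / (3*(1-2*0.23)) = 175.309 GPa
K/G = 175.309 / 115.447 = 1.519


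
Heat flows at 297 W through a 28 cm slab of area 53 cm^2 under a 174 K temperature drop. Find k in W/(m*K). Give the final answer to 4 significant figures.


k = Q*L / (A*dT)
L = 0.28 m, A = 5.3e-03 m^2
k = 297 * 0.28 / (5.3e-03 * 174)
k = 90.18 W/(m*K)


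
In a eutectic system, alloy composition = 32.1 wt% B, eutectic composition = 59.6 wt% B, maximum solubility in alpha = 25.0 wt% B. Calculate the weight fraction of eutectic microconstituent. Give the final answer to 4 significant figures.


f_primary = (C_e - C0) / (C_e - C_alpha_max)
f_primary = (59.6 - 32.1) / (59.6 - 25.0)
f_primary = 0.794798
f_eutectic = 1 - 0.794798 = 0.2052


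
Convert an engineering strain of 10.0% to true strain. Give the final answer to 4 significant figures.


epsilon_true = ln(1 + epsilon_eng)
epsilon_true = ln(1 + 0.1)
epsilon_true = 0.09531


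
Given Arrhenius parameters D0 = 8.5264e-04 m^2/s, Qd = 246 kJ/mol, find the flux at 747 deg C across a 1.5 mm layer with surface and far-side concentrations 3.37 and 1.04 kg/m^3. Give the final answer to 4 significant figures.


Step 1: D = D0 * exp(-Qd/(R*T))
T = 747 + 273.15 = 1020.15 K
D = 8.5264e-04 * exp(-246e3 / (8.314 * 1020.15)) = 2.15972e-16 m^2/s
Step 2: J = D * (C1 - C2) / dx
J = 2.15972e-16 * (3.37 - 1.04) / 1.5e-03
J = 3.355e-13 kg/(m^2*s)


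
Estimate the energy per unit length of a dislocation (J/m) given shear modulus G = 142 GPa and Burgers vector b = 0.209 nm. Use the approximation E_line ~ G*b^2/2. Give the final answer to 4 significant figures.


E = G*b^2/2
b = 0.209 nm = 2.09e-10 m
G = 142 GPa = 1.42e+11 Pa
E = 0.5 * 1.42e+11 * (2.09e-10)^2
E = 3.101e-09 J/m


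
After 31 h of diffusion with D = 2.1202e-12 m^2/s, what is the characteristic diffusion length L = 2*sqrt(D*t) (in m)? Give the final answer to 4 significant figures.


t = 31 hr = 111600 s
Diffusion length = 2*sqrt(D*t)
= 2*sqrt(2.1202e-12 * 111600)
= 9.729e-04 m


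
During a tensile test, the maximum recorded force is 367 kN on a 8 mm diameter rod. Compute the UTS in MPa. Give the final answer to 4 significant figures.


A0 = pi*(d/2)^2 = pi*(8/2)^2 = 50.2655 mm^2
UTS = F_max / A0 = 367*1000 / 50.2655
UTS = 7301 MPa


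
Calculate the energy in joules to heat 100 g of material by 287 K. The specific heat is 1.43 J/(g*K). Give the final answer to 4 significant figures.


Q = m * cp * dT
Q = 100 * 1.43 * 287
Q = 41040 J


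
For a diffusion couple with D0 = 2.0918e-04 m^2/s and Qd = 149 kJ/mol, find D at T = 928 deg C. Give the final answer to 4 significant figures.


D = D0 * exp(-Qd / (R*T))
T = 1201.15 K
D = 2.0918e-04 * exp(-149e3 / (8.314 * 1201.15))
D = 6.929e-11 m^2/s


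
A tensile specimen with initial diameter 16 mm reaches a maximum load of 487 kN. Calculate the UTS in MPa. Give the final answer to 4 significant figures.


A0 = pi*(d/2)^2 = pi*(16/2)^2 = 201.062 mm^2
UTS = F_max / A0 = 487*1000 / 201.062
UTS = 2422 MPa


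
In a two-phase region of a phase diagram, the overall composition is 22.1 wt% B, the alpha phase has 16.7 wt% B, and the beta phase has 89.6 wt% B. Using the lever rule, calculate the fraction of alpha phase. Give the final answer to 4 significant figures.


f_alpha = (C_beta - C0) / (C_beta - C_alpha)
f_alpha = (89.6 - 22.1) / (89.6 - 16.7)
f_alpha = 0.9259


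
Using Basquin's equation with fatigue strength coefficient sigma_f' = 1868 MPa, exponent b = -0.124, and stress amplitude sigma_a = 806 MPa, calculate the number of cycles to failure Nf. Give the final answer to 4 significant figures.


sigma_a = sigma_f' * (2*Nf)^b
2*Nf = (sigma_a / sigma_f')^(1/b)
2*Nf = (806 / 1868)^(1/-0.124)
2*Nf = 878.791
Nf = 439.4 cycles


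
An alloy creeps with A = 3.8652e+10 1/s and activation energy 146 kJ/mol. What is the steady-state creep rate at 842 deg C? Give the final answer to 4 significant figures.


rate = A * exp(-Q / (R*T))
T = 842 + 273.15 = 1115.15 K
rate = 3.8652e+10 * exp(-146e3 / (8.314 * 1115.15))
rate = 5600 1/s


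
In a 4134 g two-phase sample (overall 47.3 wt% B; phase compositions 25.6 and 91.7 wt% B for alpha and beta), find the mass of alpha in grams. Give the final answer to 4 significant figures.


f_alpha = (C_beta - C0) / (C_beta - C_alpha)
f_alpha = (91.7 - 47.3) / (91.7 - 25.6) = 0.67171
m_alpha = f_alpha * m_total = 0.67171 * 4134 = 2777 g


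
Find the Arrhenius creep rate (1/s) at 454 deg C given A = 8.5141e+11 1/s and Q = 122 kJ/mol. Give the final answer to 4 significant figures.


rate = A * exp(-Q / (R*T))
T = 454 + 273.15 = 727.15 K
rate = 8.5141e+11 * exp(-122e3 / (8.314 * 727.15))
rate = 1465 1/s


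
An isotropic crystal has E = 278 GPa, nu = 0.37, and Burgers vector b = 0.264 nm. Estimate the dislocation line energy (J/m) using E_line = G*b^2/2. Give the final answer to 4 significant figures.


Step 1: G = E / (2*(1+nu))
G = 278 / (2*(1+0.37)) = 101.46 GPa = 1.0146e+11 Pa
Step 2: E_line = G*b^2/2
b = 0.264 nm = 2.64e-10 m
E_line = 0.5 * 1.0146e+11 * (2.64e-10)^2 = 3.536e-09 J/m


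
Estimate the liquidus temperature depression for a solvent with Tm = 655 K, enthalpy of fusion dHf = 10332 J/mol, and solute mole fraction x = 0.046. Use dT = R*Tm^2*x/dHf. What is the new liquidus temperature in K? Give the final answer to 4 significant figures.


dT = R*Tm^2*x / dHf
dT = 8.314 * 655^2 * 0.046 / 10332
dT = 15.8806 K
T_new = 655 - 15.8806 = 639.1 K
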